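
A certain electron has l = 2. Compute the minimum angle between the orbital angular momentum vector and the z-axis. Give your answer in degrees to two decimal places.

θ_min ≈ 35.26°

|L|² = l(l+1)ℏ² = 6ℏ², so |L| = √6 ℏ.
The smallest angle corresponds to the largest L_z, i.e. m_l = l = 2, giving L_z = 2ℏ.
cos θ_min = 2/√6, so θ_min ≈ 35.26°.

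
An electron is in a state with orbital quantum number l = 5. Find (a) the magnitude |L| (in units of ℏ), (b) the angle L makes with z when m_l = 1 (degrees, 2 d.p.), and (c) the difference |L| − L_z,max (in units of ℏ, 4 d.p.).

|L| = √30 ℏ ≈ 5.477ℏ; θ(m_l=1) ≈ 79.48°; |L|−L_z,max ≈ 0.4772ℏ

|L| = ℏ√(5·6) = √30 ℏ ≈ 5.477ℏ.
For m_l = 1: cos θ = 1/√30, θ ≈ 79.48°.
|L| − L_z,max = (√30 − 5)ℏ ≈ 0.4772ℏ.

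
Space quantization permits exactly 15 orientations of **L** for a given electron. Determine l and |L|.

l = 7, |L| = 2√14 ℏ ≈ 7.483ℏ

15 = 2l + 1, so l = (15−1)/2 = 7.
Then |L| = √(l(l+1)) ℏ = 2√14 ℏ.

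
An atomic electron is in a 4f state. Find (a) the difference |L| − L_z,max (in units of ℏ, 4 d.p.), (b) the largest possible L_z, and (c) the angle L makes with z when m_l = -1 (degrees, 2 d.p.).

For 4f, l = 3.
|L| − L_z,max = (2√3 − 3)ℏ ≈ 0.4641ℏ.
L_z,max = lℏ = 3ℏ.
For m_l = -1: cos θ = -1/√12, θ ≈ 106.78°.

|L|−L_z,max ≈ 0.4641ℏ; L_z,max = 3ℏ; θ(m_l=-1) ≈ 106.78°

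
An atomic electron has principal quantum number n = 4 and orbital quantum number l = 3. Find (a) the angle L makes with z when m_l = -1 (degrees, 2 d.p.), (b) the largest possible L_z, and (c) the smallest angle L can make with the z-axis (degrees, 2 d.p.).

For m_l = -1: cos θ = -1/√12, θ ≈ 106.78°.
L_z,max = lℏ = 3ℏ.
cos θ_min = 3/√12, so θ_min ≈ 30.00°.

θ(m_l=-1) ≈ 106.78°; L_z,max = 3ℏ; θ_min ≈ 30.00°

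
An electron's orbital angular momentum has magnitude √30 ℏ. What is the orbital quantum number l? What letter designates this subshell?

Since |L|² = l(l+1)ℏ², l(l+1) = 30.
l² + l − 30 = 0 ⇒ l = 5.

l = 5 (h orbital)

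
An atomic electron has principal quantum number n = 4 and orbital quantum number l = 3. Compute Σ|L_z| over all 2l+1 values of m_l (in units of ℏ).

m_l runs from −3 to 3, i.e. {-3, -2, -1, 0, 1, 2, 3}.
Σ|m_l| = 2·3(3+1)/2 = 12.

Σ|L_z| = 12 ℏ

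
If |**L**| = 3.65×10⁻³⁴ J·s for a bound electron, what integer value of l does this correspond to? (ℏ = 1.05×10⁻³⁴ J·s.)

Dividing by ℏ: |L|/ℏ ≈ 3.476.
Set l(l+1) = 12.08; the integer solution is l = 3.

l = 3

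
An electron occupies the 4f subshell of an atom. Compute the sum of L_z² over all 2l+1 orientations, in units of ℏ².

4f means n = 4, l = 3.
m_l ∈ {-3, -2, -1, 0, 1, 2, 3}.
Summing m² from −3 to 3: Σ m_l² = 28.

Σ(L_z)² = 28 ℏ²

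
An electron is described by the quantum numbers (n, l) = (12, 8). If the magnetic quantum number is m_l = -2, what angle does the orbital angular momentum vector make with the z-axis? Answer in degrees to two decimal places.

θ ≈ 103.63°

|L| = ℏ√(l(l+1)) = 6√2 ℏ.
L_z = m_l ℏ = −2ℏ.
cos θ = L_z/|L| = -2/√72, so θ ≈ 103.63°.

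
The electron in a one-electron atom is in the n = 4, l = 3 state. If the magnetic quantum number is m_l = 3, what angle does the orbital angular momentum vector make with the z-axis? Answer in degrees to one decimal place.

|L|² = l(l+1)ℏ² = 12ℏ², so |L| = 2√3 ℏ.
L_z = m_l ℏ = 3ℏ.
cos θ = L_z/|L| = 3/√12, so θ ≈ 30.0°.

θ ≈ 30.0°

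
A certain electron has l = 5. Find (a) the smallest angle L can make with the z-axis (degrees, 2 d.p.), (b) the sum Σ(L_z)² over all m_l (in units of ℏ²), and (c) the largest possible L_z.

θ_min ≈ 24.09°; Σ(L_z)² = 110 ℏ²; L_z,max = 5ℏ

cos θ_min = 5/√30, so θ_min ≈ 24.09°.
Σ m_l² = 110, so Σ(L_z)² = 110 ℏ².
L_z,max = lℏ = 5ℏ.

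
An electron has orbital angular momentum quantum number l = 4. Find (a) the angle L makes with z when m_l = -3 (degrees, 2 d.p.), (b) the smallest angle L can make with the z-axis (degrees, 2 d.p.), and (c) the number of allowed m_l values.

For m_l = -3: cos θ = -3/√20, θ ≈ 132.13°.
cos θ_min = 4/√20, so θ_min ≈ 26.57°.
There are 2l+1 = 9 values of m_l.

θ(m_l=-3) ≈ 132.13°; θ_min ≈ 26.57°; 9 values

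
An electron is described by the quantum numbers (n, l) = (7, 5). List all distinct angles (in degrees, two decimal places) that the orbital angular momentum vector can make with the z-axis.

θ ∈ {24.09°, 43.09°, 56.79°, 68.58°, 79.48°, 90.00°, 100.52°, 111.42°, 123.21°, 136.91°, 155.91°}

|L| = √(l(l+1)) ℏ = √30 ℏ.
cos θ = m_l/√30 for each m_l ∈ {-5, -4, -3, -2, -1, 0, 1, 2, 3, 4, 5}.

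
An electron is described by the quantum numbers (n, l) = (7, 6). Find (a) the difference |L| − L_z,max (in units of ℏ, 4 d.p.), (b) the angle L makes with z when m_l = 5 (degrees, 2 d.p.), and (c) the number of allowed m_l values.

|L| − L_z,max = (√42 − 6)ℏ ≈ 0.4807ℏ.
For m_l = 5: cos θ = 5/√42, θ ≈ 39.51°.
There are 2l+1 = 13 values of m_l.

|L|−L_z,max ≈ 0.4807ℏ; θ(m_l=5) ≈ 39.51°; 13 values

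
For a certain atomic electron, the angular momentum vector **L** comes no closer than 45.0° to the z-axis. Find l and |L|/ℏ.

l = 1, |L| = √2 ℏ ≈ 1.414ℏ

At minimum angle, m_l = l, so cos θ = l/√(l(l+1)); cos²θ = l/(l+1) = 0.5000.
Solving: l = 1.
Then |L| = ℏ√(1·2) = √2 ℏ.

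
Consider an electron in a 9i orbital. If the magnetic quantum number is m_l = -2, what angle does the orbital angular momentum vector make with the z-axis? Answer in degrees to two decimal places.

θ ≈ 107.98°

The 9i subshell has l = 6.
|L|² = l(l+1)ℏ² = 42ℏ², so |L| = √42 ℏ.
L_z = m_l ℏ = −2ℏ.
cos θ = L_z/|L| = -2/√42, so θ ≈ 107.98°.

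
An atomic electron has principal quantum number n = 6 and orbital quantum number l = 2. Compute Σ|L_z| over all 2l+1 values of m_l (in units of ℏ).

The allowed m_l values are -2, -1, 0, 1, 2.
Σ|m_l| = 2(1+2+…+2) = 6.

Σ|L_z| = 6 ℏ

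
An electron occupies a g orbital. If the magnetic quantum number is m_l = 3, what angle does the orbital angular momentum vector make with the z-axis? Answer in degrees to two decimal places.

The letter g corresponds to l = 4.
|L| = √(l(l+1)) ℏ = 2√5 ℏ.
L_z = m_l ℏ = 3ℏ.
cos θ = L_z/|L| = 3/√20, so θ ≈ 47.87°.

θ ≈ 47.87°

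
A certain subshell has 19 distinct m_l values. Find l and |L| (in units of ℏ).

Since there are 2l+1 = 19 values of m_l, l = 9.
|L| = ℏ√(l(l+1)) = ℏ√(9·10) = 3√10 ℏ.

l = 9, |L| = 3√10 ℏ ≈ 9.487ℏ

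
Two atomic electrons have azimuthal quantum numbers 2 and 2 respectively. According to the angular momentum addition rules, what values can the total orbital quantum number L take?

By the triangle rule, |l₁ − l₂| ≤ L ≤ l₁ + l₂.
So L can be 0, 1, 2, 3, 4.

L = 0, 1, 2, 3, 4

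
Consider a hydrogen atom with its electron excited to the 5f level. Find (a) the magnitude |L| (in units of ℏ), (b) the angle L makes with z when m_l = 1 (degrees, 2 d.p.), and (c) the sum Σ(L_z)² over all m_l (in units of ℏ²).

The 5f level has l = 3.
|L| = ℏ√(3·4) = 2√3 ℏ ≈ 3.464ℏ.
For m_l = 1: cos θ = 1/√12, θ ≈ 73.22°.
Σ m_l² = 28, so Σ(L_z)² = 28 ℏ².

|L| = 2√3 ℏ ≈ 3.464ℏ; θ(m_l=1) ≈ 73.22°; Σ(L_z)² = 28 ℏ²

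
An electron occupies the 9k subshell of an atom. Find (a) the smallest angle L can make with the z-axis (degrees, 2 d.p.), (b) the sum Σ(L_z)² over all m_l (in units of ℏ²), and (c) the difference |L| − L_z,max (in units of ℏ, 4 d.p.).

θ_min ≈ 20.70°; Σ(L_z)² = 280 ℏ²; |L|−L_z,max ≈ 0.4833ℏ

The 9k subshell has l = 7.
cos θ_min = 7/√56, so θ_min ≈ 20.70°.
Σ m_l² = 280, so Σ(L_z)² = 280 ℏ².
|L| − L_z,max = (2√14 − 7)ℏ ≈ 0.4833ℏ.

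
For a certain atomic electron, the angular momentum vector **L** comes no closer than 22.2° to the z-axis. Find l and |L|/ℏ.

l = 6, |L| = √42 ℏ ≈ 6.481ℏ

cos²θ_min = l/(l+1) = 0.8572.
Solving: l = 6.
Then |L| = ℏ√(6·7) = √42 ℏ.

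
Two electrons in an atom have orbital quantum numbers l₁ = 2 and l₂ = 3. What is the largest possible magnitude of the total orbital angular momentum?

Angular momentum addition gives L = |l₁ − l₂|, …, l₁ + l₂.
L ∈ {1, 2, 3, 4, 5}.
The largest magnitude corresponds to L = 5: |L_tot| = ℏ√(5·6) = √30 ℏ.

|L_tot|_max = √30 ℏ ≈ 5.477ℏ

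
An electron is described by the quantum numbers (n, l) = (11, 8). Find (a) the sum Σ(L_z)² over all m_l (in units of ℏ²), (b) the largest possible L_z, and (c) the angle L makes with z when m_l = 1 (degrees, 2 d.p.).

Σ(L_z)² = 408 ℏ²; L_z,max = 8ℏ; θ(m_l=1) ≈ 83.23°

Σ m_l² = 408, so Σ(L_z)² = 408 ℏ².
L_z,max = lℏ = 8ℏ.
For m_l = 1: cos θ = 1/√72, θ ≈ 83.23°.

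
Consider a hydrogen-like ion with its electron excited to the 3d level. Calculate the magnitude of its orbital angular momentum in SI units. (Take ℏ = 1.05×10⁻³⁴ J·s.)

|L| = 2.57×10⁻³⁴ J·s

The 3d level has l = 2.
|L| = ℏ√(l(l+1)) = ℏ√(2·3) = √6 ℏ
Numerically, |L| = 2.449 × (1.05×10⁻³⁴ J·s) = 2.57×10⁻³⁴ J·s.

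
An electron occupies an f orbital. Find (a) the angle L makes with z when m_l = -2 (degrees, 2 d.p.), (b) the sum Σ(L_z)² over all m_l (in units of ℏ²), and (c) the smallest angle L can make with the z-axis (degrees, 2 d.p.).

θ(m_l=-2) ≈ 125.26°; Σ(L_z)² = 28 ℏ²; θ_min ≈ 30.00°

For an f orbital, l = 3.
For m_l = -2: cos θ = -2/√12, θ ≈ 125.26°.
Σ m_l² = 28, so Σ(L_z)² = 28 ℏ².
cos θ_min = 3/√12, so θ_min ≈ 30.00°.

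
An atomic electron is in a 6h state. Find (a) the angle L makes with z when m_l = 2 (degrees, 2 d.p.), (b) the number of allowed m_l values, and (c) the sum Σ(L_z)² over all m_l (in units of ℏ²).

θ(m_l=2) ≈ 68.58°; 11 values; Σ(L_z)² = 110 ℏ²

6h means n = 6, l = 5.
For m_l = 2: cos θ = 2/√30, θ ≈ 68.58°.
There are 2l+1 = 11 values of m_l.
Σ m_l² = 110, so Σ(L_z)² = 110 ℏ².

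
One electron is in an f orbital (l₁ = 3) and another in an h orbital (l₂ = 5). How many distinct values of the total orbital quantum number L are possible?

7

Angular momentum addition gives L = |l₁ − l₂|, …, l₁ + l₂.
L ∈ {2, 3, 4, 5, 6, 7, 8}.
That is 7 values.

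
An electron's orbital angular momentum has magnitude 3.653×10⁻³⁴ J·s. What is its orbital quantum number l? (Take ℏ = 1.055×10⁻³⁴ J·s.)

In units of ℏ, |L| ≈ 3.463.
Set l(l+1) = 11.99; the integer solution is l = 3.

l = 3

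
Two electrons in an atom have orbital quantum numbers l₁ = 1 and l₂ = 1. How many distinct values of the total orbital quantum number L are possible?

3

The total orbital quantum number L ranges from |l₁ − l₂| to l₁ + l₂ in integer steps.
Allowed values: L = 0, 1, 2.
That is 3 values.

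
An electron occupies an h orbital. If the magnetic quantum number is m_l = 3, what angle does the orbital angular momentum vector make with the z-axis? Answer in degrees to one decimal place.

θ ≈ 56.8°

The letter h corresponds to l = 5.
|L| = √(l(l+1)) ℏ = √30 ℏ.
L_z = m_l ℏ = 3ℏ.
cos θ = L_z/|L| = 3/√30, so θ ≈ 56.8°.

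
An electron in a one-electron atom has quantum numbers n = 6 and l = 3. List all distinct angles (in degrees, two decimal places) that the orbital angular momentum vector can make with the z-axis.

θ ∈ {30.00°, 54.74°, 73.22°, 90.00°, 106.78°, 125.26°, 150.00°}

|L| = √(l(l+1)) ℏ = 2√3 ℏ.
cos θ = m_l/√12 for each m_l ∈ {-3, -2, -1, 0, 1, 2, 3}.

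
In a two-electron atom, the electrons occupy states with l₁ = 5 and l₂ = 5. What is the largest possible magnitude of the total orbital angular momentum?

L runs from |5 − 5| = 0 to 5 + 5 = 10.
L ∈ {0, 1, 2, 3, 4, 5, 6, 7, 8, 9, 10}.
The largest magnitude corresponds to L = 10: |L_tot| = ℏ√(10·11) = √110 ℏ.

|L_tot|_max = √110 ℏ ≈ 10.488ℏ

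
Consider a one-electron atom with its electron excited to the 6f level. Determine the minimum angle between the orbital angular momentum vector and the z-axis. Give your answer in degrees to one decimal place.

θ_min ≈ 30.0°

The 6f level has l = 3.
|L| = √(l(l+1)) ℏ = 2√3 ℏ.
The smallest angle corresponds to the largest L_z, i.e. m_l = l = 3, giving L_z = 3ℏ.
cos θ_min = 3/√12, so θ_min ≈ 30.0°.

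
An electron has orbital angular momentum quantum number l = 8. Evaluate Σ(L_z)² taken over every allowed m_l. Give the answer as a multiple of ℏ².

Σ(L_z)² = 408 ℏ²

m_l ∈ {-8, -7, -6, -5, -4, -3, -2, -1, 0, 1, 2, 3, 4, 5, 6, 7, 8}.
Summing m² from −8 to 8: Σ m_l² = 408.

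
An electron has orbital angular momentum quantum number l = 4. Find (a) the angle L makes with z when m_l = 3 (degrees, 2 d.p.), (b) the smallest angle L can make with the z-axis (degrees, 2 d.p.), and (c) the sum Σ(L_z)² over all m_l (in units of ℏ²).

For m_l = 3: cos θ = 3/√20, θ ≈ 47.87°.
cos θ_min = 4/√20, so θ_min ≈ 26.57°.
Σ m_l² = 60, so Σ(L_z)² = 60 ℏ².

θ(m_l=3) ≈ 47.87°; θ_min ≈ 26.57°; Σ(L_z)² = 60 ℏ²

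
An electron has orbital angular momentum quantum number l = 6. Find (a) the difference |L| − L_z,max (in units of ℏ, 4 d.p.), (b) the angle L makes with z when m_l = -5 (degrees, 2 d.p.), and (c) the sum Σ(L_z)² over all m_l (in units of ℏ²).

|L|−L_z,max ≈ 0.4807ℏ; θ(m_l=-5) ≈ 140.49°; Σ(L_z)² = 182 ℏ²

|L| − L_z,max = (√42 − 6)ℏ ≈ 0.4807ℏ.
For m_l = -5: cos θ = -5/√42, θ ≈ 140.49°.
Σ m_l² = 182, so Σ(L_z)² = 182 ℏ².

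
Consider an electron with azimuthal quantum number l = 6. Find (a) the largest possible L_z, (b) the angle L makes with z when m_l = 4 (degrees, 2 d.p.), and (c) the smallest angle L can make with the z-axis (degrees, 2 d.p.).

L_z,max = lℏ = 6ℏ.
For m_l = 4: cos θ = 4/√42, θ ≈ 51.89°.
cos θ_min = 6/√42, so θ_min ≈ 22.21°.

L_z,max = 6ℏ; θ(m_l=4) ≈ 51.89°; θ_min ≈ 22.21°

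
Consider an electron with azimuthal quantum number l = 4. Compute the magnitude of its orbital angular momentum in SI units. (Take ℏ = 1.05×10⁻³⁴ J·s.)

|L| = 4.70×10⁻³⁴ J·s

|L| = ℏ√(l(l+1)) = ℏ√(4·5) = 2√5 ℏ
Numerically, |L| = 4.472 × (1.05×10⁻³⁴ J·s) = 4.70×10⁻³⁴ J·s.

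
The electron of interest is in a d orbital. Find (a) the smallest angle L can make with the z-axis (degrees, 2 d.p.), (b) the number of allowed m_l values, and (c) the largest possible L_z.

θ_min ≈ 35.26°; 5 values; L_z,max = 2ℏ

D corresponds to l = 2.
cos θ_min = 2/√6, so θ_min ≈ 35.26°.
There are 2l+1 = 5 values of m_l.
L_z,max = lℏ = 2ℏ.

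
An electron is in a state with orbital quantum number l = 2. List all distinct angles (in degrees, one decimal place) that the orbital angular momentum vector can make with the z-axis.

θ ∈ {35.3°, 65.9°, 90.0°, 114.1°, 144.7°}

|L|² = l(l+1)ℏ² = 6ℏ², so |L| = √6 ℏ.
cos θ = m_l/√6 for each m_l ∈ {-2, -1, 0, 1, 2}.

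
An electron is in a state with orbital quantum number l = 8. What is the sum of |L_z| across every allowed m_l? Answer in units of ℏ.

Σ|L_z| = 72 ℏ

m_l ∈ {-8, -7, -6, -5, -4, -3, -2, -1, 0, 1, 2, 3, 4, 5, 6, 7, 8}.
Σ|m_l| = 2·8(8+1)/2 = 72.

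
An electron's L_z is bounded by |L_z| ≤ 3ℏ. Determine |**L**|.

|L| = 2√3 ℏ ≈ 3.464ℏ

Since max m_l = l, l = 3.
|L| = √(l(l+1)) ℏ = 2√3 ℏ.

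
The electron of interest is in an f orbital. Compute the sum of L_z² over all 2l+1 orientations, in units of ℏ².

The letter f corresponds to l = 3.
m_l ∈ {-3, -2, -1, 0, 1, 2, 3}.
Σ m_l² = l(l+1)(2l+1)/3 = 3·4·7/3 = 28.

Σ(L_z)² = 28 ℏ²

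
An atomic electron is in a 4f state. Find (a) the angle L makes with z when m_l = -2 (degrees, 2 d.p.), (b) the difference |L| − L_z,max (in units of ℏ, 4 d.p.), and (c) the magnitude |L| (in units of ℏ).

For 4f, l = 3.
For m_l = -2: cos θ = -2/√12, θ ≈ 125.26°.
|L| − L_z,max = (2√3 − 3)ℏ ≈ 0.4641ℏ.
|L| = ℏ√(3·4) = 2√3 ℏ ≈ 3.464ℏ.

θ(m_l=-2) ≈ 125.26°; |L|−L_z,max ≈ 0.4641ℏ; |L| = 2√3 ℏ ≈ 3.464ℏ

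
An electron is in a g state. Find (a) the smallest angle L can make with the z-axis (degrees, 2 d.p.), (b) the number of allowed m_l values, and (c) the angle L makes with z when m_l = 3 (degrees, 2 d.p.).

For a g orbital, l = 4.
cos θ_min = 4/√20, so θ_min ≈ 26.57°.
There are 2l+1 = 9 values of m_l.
For m_l = 3: cos θ = 3/√20, θ ≈ 47.87°.

θ_min ≈ 26.57°; 9 values; θ(m_l=3) ≈ 47.87°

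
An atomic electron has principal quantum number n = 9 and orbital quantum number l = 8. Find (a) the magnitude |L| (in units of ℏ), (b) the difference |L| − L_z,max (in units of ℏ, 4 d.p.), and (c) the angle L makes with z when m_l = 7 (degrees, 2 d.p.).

|L| = ℏ√(8·9) = 6√2 ℏ ≈ 8.485ℏ.
|L| − L_z,max = (6√2 − 8)ℏ ≈ 0.4853ℏ.
For m_l = 7: cos θ = 7/√72, θ ≈ 34.42°.

|L| = 6√2 ℏ ≈ 8.485ℏ; |L|−L_z,max ≈ 0.4853ℏ; θ(m_l=7) ≈ 34.42°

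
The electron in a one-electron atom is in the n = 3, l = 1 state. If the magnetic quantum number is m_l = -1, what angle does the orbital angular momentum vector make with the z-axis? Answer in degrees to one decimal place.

θ ≈ 135.0°

|L|² = l(l+1)ℏ² = 2ℏ², so |L| = √2 ℏ.
L_z = m_l ℏ = −1ℏ.
cos θ = L_z/|L| = -1/√2, so θ ≈ 135.0°.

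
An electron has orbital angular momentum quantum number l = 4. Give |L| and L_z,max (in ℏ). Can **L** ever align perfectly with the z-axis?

|L| = 2√5 ℏ ≈ 4.4721ℏ, while L_z,max = lℏ = 4ℏ.
Since |L| > L_z,max, the vector can never point exactly along z; the closest it comes is θ_min = arccos(4/√20) ≈ 26.6°.

No: L_z,max = 4ℏ < |L| = 2√5 ℏ ≈ 4.472ℏ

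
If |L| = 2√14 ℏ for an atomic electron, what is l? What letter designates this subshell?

Since |L|² = l(l+1)ℏ², l(l+1) = 56.
The positive root is l = 7.

l = 7 (k orbital)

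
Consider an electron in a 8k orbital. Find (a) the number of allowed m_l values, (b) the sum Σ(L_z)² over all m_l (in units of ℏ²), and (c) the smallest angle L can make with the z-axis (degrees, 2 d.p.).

15 values; Σ(L_z)² = 280 ℏ²; θ_min ≈ 20.70°

For 8k, l = 7.
There are 2l+1 = 15 values of m_l.
Σ m_l² = 280, so Σ(L_z)² = 280 ℏ².
cos θ_min = 7/√56, so θ_min ≈ 20.70°.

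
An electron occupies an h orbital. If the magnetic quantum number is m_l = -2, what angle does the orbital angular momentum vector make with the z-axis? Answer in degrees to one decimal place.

θ ≈ 111.4°

For an h orbital, l = 5.
|L| = √(l(l+1)) ℏ = √30 ℏ.
L_z = m_l ℏ = −2ℏ.
cos θ = L_z/|L| = -2/√30, so θ ≈ 111.4°.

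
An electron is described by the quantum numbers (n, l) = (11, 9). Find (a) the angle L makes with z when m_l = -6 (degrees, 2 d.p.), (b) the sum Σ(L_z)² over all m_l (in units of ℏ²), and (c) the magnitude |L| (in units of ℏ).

θ(m_l=-6) ≈ 129.23°; Σ(L_z)² = 570 ℏ²; |L| = 3√10 ℏ ≈ 9.487ℏ

For m_l = -6: cos θ = -6/√90, θ ≈ 129.23°.
Σ m_l² = 570, so Σ(L_z)² = 570 ℏ².
|L| = ℏ√(9·10) = 3√10 ℏ ≈ 9.487ℏ.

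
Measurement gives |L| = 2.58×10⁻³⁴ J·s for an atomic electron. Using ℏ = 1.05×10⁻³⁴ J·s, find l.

l = 2

Dividing by ℏ: |L|/ℏ ≈ 2.457.
l(l+1) ≈ 2.457² ≈ 6.04, so l = 2.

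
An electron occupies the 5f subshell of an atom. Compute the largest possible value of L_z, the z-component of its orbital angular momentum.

L_z,max = 3ℏ

5f means n = 5, l = 3.
L_z = m_l ℏ with m_l ∈ {−3, …, 3}; the maximum is m_l = 3.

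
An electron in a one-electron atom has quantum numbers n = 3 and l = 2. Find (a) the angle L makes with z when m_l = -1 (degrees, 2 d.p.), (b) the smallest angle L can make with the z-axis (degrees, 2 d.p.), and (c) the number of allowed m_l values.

θ(m_l=-1) ≈ 114.09°; θ_min ≈ 35.26°; 5 values

For m_l = -1: cos θ = -1/√6, θ ≈ 114.09°.
cos θ_min = 2/√6, so θ_min ≈ 35.26°.
There are 2l+1 = 5 values of m_l.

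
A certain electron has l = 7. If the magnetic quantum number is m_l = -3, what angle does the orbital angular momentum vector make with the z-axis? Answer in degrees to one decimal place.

|L| = ℏ√(l(l+1)) = 2√14 ℏ.
L_z = m_l ℏ = −3ℏ.
cos θ = L_z/|L| = -3/√56, so θ ≈ 113.6°.

θ ≈ 113.6°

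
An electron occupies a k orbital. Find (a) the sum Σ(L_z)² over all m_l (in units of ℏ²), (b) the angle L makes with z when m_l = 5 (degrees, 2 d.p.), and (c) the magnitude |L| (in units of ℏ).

Σ(L_z)² = 280 ℏ²; θ(m_l=5) ≈ 48.08°; |L| = 2√14 ℏ ≈ 7.483ℏ

For a k orbital, l = 7.
Σ m_l² = 280, so Σ(L_z)² = 280 ℏ².
For m_l = 5: cos θ = 5/√56, θ ≈ 48.08°.
|L| = ℏ√(7·8) = 2√14 ℏ ≈ 7.483ℏ.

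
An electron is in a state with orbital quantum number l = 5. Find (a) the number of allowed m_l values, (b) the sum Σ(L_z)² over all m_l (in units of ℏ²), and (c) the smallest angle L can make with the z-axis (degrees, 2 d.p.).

11 values; Σ(L_z)² = 110 ℏ²; θ_min ≈ 24.09°

There are 2l+1 = 11 values of m_l.
Σ m_l² = 110, so Σ(L_z)² = 110 ℏ².
cos θ_min = 5/√30, so θ_min ≈ 24.09°.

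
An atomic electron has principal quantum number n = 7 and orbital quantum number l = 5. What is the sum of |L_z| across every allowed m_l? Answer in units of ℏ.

Σ|L_z| = 30 ℏ

The allowed m_l values are -5, -4, -3, -2, -1, 0, 1, 2, 3, 4, 5.
Σ|m_l| = l(l+1) = 30.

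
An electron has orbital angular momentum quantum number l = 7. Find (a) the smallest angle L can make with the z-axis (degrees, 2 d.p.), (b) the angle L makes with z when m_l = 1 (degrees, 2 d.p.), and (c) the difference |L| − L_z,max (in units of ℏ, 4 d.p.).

cos θ_min = 7/√56, so θ_min ≈ 20.70°.
For m_l = 1: cos θ = 1/√56, θ ≈ 82.32°.
|L| − L_z,max = (2√14 − 7)ℏ ≈ 0.4833ℏ.

θ_min ≈ 20.70°; θ(m_l=1) ≈ 82.32°; |L|−L_z,max ≈ 0.4833ℏ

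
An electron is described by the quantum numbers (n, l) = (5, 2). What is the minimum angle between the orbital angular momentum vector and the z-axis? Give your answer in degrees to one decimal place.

θ_min ≈ 35.3°

|L|² = l(l+1)ℏ² = 6ℏ², so |L| = √6 ℏ.
The smallest angle corresponds to the largest L_z, i.e. m_l = l = 2, giving L_z = 2ℏ.
cos θ_min = 2/√6, so θ_min ≈ 35.3°.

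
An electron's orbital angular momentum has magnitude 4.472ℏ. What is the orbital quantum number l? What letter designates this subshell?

l = 4 (g orbital)

Since |L|² = l(l+1)ℏ², l(l+1) = 20.
The positive root is l = 4.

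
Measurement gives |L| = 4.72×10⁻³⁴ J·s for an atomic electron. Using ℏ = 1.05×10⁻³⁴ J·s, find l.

|L|/ℏ = (4.72×10⁻³⁴)/(1.05×10⁻³⁴) ≈ 4.495.
(|L|/ℏ)² = l(l+1) ≈ 20.21 ⇒ l = 4.

l = 4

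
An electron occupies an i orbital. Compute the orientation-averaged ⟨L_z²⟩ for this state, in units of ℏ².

⟨L_z²⟩ = 14 ℏ²

For an i orbital, l = 6.
m_l runs from −6 to 6, i.e. {-6, -5, -4, -3, -2, -1, 0, 1, 2, 3, 4, 5, 6}.
Average of L_z² over 13 states: 182/13 ℏ² = 14 ℏ².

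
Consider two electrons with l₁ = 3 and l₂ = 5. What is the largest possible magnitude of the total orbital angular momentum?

L runs from |3 − 5| = 2 to 3 + 5 = 8.
Allowed values: L = 2, 3, 4, 5, 6, 7, 8.
The largest magnitude corresponds to L = 8: |L_tot| = ℏ√(8·9) = 6√2 ℏ.

|L_tot|_max = 6√2 ℏ ≈ 8.485ℏ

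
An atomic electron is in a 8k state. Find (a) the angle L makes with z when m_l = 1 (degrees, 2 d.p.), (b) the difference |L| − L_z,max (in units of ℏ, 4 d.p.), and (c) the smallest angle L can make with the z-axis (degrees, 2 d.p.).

θ(m_l=1) ≈ 82.32°; |L|−L_z,max ≈ 0.4833ℏ; θ_min ≈ 20.70°

The 8k subshell has l = 7.
For m_l = 1: cos θ = 1/√56, θ ≈ 82.32°.
|L| − L_z,max = (2√14 − 7)ℏ ≈ 0.4833ℏ.
cos θ_min = 7/√56, so θ_min ≈ 20.70°.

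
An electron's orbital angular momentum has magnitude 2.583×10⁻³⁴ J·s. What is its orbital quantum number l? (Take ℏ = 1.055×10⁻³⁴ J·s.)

In units of ℏ, |L| ≈ 2.448.
(|L|/ℏ)² = l(l+1) ≈ 5.99 ⇒ l = 2.

l = 2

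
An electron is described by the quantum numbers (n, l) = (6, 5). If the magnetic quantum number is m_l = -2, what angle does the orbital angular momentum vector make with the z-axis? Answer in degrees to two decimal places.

|L| = ℏ√(l(l+1)) = √30 ℏ.
L_z = m_l ℏ = −2ℏ.
cos θ = L_z/|L| = -2/√30, so θ ≈ 111.42°.

θ ≈ 111.42°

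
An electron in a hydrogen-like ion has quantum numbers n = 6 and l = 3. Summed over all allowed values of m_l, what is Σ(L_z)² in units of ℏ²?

m_l ∈ {-3, -2, -1, 0, 1, 2, 3}.
Σ m_l² = 2·(1 + 4 + 9) = 28.

Σ(L_z)² = 28 ℏ²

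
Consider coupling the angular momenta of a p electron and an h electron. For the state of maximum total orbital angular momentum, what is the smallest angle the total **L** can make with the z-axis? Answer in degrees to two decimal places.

L runs from |1 − 5| = 4 to 1 + 5 = 6.
Allowed values: L = 4, 5, 6.
The maximum is L = 6, with |L_tot| = ℏ√(6·7) = √42 ℏ.
The minimum angle with z is arccos(6/√42) ≈ 22.21°.

θ_min ≈ 22.21°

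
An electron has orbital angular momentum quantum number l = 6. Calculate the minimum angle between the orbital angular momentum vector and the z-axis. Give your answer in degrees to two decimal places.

|L| = ℏ√(l(l+1)) = √42 ℏ.
The smallest angle corresponds to the largest L_z, i.e. m_l = l = 6, giving L_z = 6ℏ.
cos θ_min = 6/√42, so θ_min ≈ 22.21°.

θ_min ≈ 22.21°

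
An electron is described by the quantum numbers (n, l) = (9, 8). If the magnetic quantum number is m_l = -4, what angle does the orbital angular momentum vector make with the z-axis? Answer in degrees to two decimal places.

|L|² = l(l+1)ℏ² = 72ℏ², so |L| = 6√2 ℏ.
L_z = m_l ℏ = −4ℏ.
cos θ = L_z/|L| = -4/√72, so θ ≈ 118.13°.

θ ≈ 118.13°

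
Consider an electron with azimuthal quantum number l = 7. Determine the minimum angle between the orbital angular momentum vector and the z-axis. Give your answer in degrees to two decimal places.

θ_min ≈ 20.70°

|L| = √(l(l+1)) ℏ = 2√14 ℏ.
The smallest angle corresponds to the largest L_z, i.e. m_l = l = 7, giving L_z = 7ℏ.
cos θ_min = 7/√56, so θ_min ≈ 20.70°.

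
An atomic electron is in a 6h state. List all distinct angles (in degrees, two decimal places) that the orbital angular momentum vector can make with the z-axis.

6h means n = 6, l = 5.
|L| = ℏ√(l(l+1)) = √30 ℏ.
cos θ = m_l/√30 for each m_l ∈ {-5, -4, -3, -2, -1, 0, 1, 2, 3, 4, 5}.

θ ∈ {24.09°, 43.09°, 56.79°, 68.58°, 79.48°, 90.00°, 100.52°, 111.42°, 123.21°, 136.91°, 155.91°}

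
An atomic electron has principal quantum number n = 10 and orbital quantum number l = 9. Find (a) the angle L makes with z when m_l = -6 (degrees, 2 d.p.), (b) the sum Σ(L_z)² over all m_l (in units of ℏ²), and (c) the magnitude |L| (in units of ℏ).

θ(m_l=-6) ≈ 129.23°; Σ(L_z)² = 570 ℏ²; |L| = 3√10 ℏ ≈ 9.487ℏ

For m_l = -6: cos θ = -6/√90, θ ≈ 129.23°.
Σ m_l² = 570, so Σ(L_z)² = 570 ℏ².
|L| = ℏ√(9·10) = 3√10 ℏ ≈ 9.487ℏ.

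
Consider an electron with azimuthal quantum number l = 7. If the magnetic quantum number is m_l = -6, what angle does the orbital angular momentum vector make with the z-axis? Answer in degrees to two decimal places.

θ ≈ 143.30°

|L|² = l(l+1)ℏ² = 56ℏ², so |L| = 2√14 ℏ.
L_z = m_l ℏ = −6ℏ.
cos θ = L_z/|L| = -6/√56, so θ ≈ 143.30°.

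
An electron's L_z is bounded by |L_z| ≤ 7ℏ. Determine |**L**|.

Since max m_l = l, l = 7.
Then |L| = ℏ√(7·8) = 2√14 ℏ.

|L| = 2√14 ℏ ≈ 7.483ℏ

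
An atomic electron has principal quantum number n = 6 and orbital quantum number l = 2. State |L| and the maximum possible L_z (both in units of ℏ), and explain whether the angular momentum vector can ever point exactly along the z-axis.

|L| = √6 ℏ ≈ 2.4495ℏ, while L_z,max = lℏ = 2ℏ.
Since |L| > L_z,max, the vector can never point exactly along z; the closest it comes is θ_min = arccos(2/√6) ≈ 35.3°.

No: L_z,max = 2ℏ < |L| = √6 ℏ ≈ 2.449ℏ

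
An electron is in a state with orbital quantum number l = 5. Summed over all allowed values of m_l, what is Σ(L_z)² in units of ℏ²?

Σ(L_z)² = 110 ℏ²

m_l ∈ {-5, -4, -3, -2, -1, 0, 1, 2, 3, 4, 5}.
Σ m_l² = 2·(1 + 4 + 9 + 16 + 25) = 110.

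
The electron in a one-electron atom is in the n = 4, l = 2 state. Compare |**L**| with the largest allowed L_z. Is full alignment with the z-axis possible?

|L| = √6 ℏ ≈ 2.4495ℏ, while L_z,max = lℏ = 2ℏ.
Since |L| > L_z,max, the vector can never point exactly along z; the closest it comes is θ_min = arccos(2/√6) ≈ 35.3°.

No: L_z,max = 2ℏ < |L| = √6 ℏ ≈ 2.449ℏ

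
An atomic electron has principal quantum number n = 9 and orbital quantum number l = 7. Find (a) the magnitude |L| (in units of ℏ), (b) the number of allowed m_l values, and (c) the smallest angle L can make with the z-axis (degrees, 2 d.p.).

|L| = 2√14 ℏ ≈ 7.483ℏ; 15 values; θ_min ≈ 20.70°

|L| = ℏ√(7·8) = 2√14 ℏ ≈ 7.483ℏ.
There are 2l+1 = 15 values of m_l.
cos θ_min = 7/√56, so θ_min ≈ 20.70°.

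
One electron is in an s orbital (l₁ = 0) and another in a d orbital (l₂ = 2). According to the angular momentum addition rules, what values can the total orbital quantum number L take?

The total orbital quantum number L ranges from |l₁ − l₂| to l₁ + l₂ in integer steps.
L ∈ {2}.

L = 2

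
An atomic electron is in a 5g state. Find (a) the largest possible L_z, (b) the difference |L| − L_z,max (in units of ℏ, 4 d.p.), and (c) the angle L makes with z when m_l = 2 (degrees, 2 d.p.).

For 5g, l = 4.
L_z,max = lℏ = 4ℏ.
|L| − L_z,max = (2√5 − 4)ℏ ≈ 0.4721ℏ.
For m_l = 2: cos θ = 2/√20, θ ≈ 63.43°.

L_z,max = 4ℏ; |L|−L_z,max ≈ 0.4721ℏ; θ(m_l=2) ≈ 63.43°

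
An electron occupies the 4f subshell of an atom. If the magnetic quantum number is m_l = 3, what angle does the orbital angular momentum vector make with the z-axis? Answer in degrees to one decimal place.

For 4f, l = 3.
|L| = √(l(l+1)) ℏ = 2√3 ℏ.
L_z = m_l ℏ = 3ℏ.
cos θ = L_z/|L| = 3/√12, so θ ≈ 30.0°.

θ ≈ 30.0°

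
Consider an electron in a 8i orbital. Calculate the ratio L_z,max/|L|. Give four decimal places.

L_z,max/|L| = 0.9258

8i means n = 8, l = 6.
|L| = √42 ℏ ≈ 6.4807ℏ, while L_z,max = lℏ = 6ℏ.
L_z,max/|L| = 6/√42 = 0.9258.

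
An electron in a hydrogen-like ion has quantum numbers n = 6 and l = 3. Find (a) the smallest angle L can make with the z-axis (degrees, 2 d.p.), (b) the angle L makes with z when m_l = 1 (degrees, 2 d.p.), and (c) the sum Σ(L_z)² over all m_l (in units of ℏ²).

θ_min ≈ 30.00°; θ(m_l=1) ≈ 73.22°; Σ(L_z)² = 28 ℏ²

cos θ_min = 3/√12, so θ_min ≈ 30.00°.
For m_l = 1: cos θ = 1/√12, θ ≈ 73.22°.
Σ m_l² = 28, so Σ(L_z)² = 28 ℏ².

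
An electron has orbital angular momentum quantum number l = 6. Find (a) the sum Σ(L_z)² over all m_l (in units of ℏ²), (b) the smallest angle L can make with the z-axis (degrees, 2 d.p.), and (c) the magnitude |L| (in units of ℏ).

Σ m_l² = 182, so Σ(L_z)² = 182 ℏ².
cos θ_min = 6/√42, so θ_min ≈ 22.21°.
|L| = ℏ√(6·7) = √42 ℏ ≈ 6.481ℏ.

Σ(L_z)² = 182 ℏ²; θ_min ≈ 22.21°; |L| = √42 ℏ ≈ 6.481ℏ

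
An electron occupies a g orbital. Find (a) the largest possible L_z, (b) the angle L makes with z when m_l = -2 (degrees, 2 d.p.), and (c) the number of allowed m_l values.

A g state has l = 4.
L_z,max = lℏ = 4ℏ.
For m_l = -2: cos θ = -2/√20, θ ≈ 116.57°.
There are 2l+1 = 9 values of m_l.

L_z,max = 4ℏ; θ(m_l=-2) ≈ 116.57°; 9 values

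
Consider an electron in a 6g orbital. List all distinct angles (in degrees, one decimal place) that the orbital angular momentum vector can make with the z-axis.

θ ∈ {26.6°, 47.9°, 63.4°, 77.1°, 90.0°, 102.9°, 116.6°, 132.1°, 153.4°}

The 6g subshell has l = 4.
|L| = √(l(l+1)) ℏ = 2√5 ℏ.
cos θ = m_l/√20 for each m_l ∈ {-4, -3, -2, -1, 0, 1, 2, 3, 4}.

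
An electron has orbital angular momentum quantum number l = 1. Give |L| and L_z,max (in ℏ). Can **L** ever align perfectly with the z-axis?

|L| = √2 ℏ ≈ 1.4142ℏ, while L_z,max = lℏ = 1ℏ.
Since |L| > L_z,max, the vector can never point exactly along z; the closest it comes is θ_min = arccos(1/√2) ≈ 45.0°.

No: L_z,max = 1ℏ < |L| = √2 ℏ ≈ 1.414ℏ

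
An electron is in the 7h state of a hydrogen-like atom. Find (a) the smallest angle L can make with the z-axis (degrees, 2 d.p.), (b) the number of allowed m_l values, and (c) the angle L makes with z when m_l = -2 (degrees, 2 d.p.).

For 7h, l = 5.
cos θ_min = 5/√30, so θ_min ≈ 24.09°.
There are 2l+1 = 11 values of m_l.
For m_l = -2: cos θ = -2/√30, θ ≈ 111.42°.

θ_min ≈ 24.09°; 11 values; θ(m_l=-2) ≈ 111.42°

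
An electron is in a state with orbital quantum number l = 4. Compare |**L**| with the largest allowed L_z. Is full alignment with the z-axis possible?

|L| = 2√5 ℏ ≈ 4.4721ℏ, while L_z,max = lℏ = 4ℏ.
Since |L| > L_z,max, the vector can never point exactly along z; the closest it comes is θ_min = arccos(4/√20) ≈ 26.6°.

No: L_z,max = 4ℏ < |L| = 2√5 ℏ ≈ 4.472ℏ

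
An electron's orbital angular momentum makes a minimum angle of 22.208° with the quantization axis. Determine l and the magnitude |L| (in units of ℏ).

cos²θ_min = l/(l+1) = 0.8571.
Solving: l = 6.
Then |L| = ℏ√(6·7) = √42 ℏ.

l = 6, |L| = √42 ℏ ≈ 6.481ℏ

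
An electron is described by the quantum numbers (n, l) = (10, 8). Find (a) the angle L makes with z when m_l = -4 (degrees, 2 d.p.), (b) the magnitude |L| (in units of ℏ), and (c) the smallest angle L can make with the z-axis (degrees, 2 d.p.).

For m_l = -4: cos θ = -4/√72, θ ≈ 118.13°.
|L| = ℏ√(8·9) = 6√2 ℏ ≈ 8.485ℏ.
cos θ_min = 8/√72, so θ_min ≈ 19.47°.

θ(m_l=-4) ≈ 118.13°; |L| = 6√2 ℏ ≈ 8.485ℏ; θ_min ≈ 19.47°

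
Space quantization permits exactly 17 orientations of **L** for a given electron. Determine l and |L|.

Since there are 2l+1 = 17 values of m_l, l = 8.
Then |L| = √(l(l+1)) ℏ = 6√2 ℏ.

l = 8, |L| = 6√2 ℏ ≈ 8.485ℏ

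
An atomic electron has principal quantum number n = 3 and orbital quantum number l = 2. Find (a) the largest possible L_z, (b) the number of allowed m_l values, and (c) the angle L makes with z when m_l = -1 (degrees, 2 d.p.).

L_z,max = lℏ = 2ℏ.
There are 2l+1 = 5 values of m_l.
For m_l = -1: cos θ = -1/√6, θ ≈ 114.09°.

L_z,max = 2ℏ; 5 values; θ(m_l=-1) ≈ 114.09°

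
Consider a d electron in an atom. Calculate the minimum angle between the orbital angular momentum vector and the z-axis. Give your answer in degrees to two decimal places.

θ_min ≈ 35.26°

The letter d corresponds to l = 2.
|L| = ℏ√(l(l+1)) = √6 ℏ.
The smallest angle corresponds to the largest L_z, i.e. m_l = l = 2, giving L_z = 2ℏ.
cos θ_min = 2/√6, so θ_min ≈ 35.26°.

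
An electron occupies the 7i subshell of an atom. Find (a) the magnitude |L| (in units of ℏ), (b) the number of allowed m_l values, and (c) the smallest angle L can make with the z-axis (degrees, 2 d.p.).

For 7i, l = 6.
|L| = ℏ√(6·7) = √42 ℏ ≈ 6.481ℏ.
There are 2l+1 = 13 values of m_l.
cos θ_min = 6/√42, so θ_min ≈ 22.21°.

|L| = √42 ℏ ≈ 6.481ℏ; 13 values; θ_min ≈ 22.21°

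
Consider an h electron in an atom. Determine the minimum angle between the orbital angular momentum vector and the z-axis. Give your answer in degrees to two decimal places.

θ_min ≈ 24.09°

H corresponds to l = 5.
|L| = ℏ√(l(l+1)) = √30 ℏ.
The smallest angle corresponds to the largest L_z, i.e. m_l = l = 5, giving L_z = 5ℏ.
cos θ_min = 5/√30, so θ_min ≈ 24.09°.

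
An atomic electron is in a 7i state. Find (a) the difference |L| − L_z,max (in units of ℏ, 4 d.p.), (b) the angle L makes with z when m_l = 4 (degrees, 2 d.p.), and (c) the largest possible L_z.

The 7i subshell has l = 6.
|L| − L_z,max = (√42 − 6)ℏ ≈ 0.4807ℏ.
For m_l = 4: cos θ = 4/√42, θ ≈ 51.89°.
L_z,max = lℏ = 6ℏ.

|L|−L_z,max ≈ 0.4807ℏ; θ(m_l=4) ≈ 51.89°; L_z,max = 6ℏ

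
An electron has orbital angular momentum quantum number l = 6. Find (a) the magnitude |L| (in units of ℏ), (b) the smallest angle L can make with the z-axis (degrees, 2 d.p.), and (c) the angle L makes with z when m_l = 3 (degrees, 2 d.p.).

|L| = √42 ℏ ≈ 6.481ℏ; θ_min ≈ 22.21°; θ(m_l=3) ≈ 62.42°

|L| = ℏ√(6·7) = √42 ℏ ≈ 6.481ℏ.
cos θ_min = 6/√42, so θ_min ≈ 22.21°.
For m_l = 3: cos θ = 3/√42, θ ≈ 62.42°.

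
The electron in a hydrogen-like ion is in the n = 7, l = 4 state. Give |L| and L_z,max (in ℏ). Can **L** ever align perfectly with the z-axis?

|L| = 2√5 ℏ ≈ 4.4721ℏ, while L_z,max = lℏ = 4ℏ.
Since |L| > L_z,max, the vector can never point exactly along z; the closest it comes is θ_min = arccos(4/√20) ≈ 26.6°.

No: L_z,max = 4ℏ < |L| = 2√5 ℏ ≈ 4.472ℏ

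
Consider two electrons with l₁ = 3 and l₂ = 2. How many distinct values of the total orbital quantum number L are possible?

L runs from |3 − 2| = 1 to 3 + 2 = 5.
So L can be 1, 2, 3, 4, 5.
That is 5 values.

5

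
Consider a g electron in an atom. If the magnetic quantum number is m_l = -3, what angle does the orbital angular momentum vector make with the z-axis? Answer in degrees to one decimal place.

θ ≈ 132.1°

The letter g corresponds to l = 4.
|L|² = l(l+1)ℏ² = 20ℏ², so |L| = 2√5 ℏ.
L_z = m_l ℏ = −3ℏ.
cos θ = L_z/|L| = -3/√20, so θ ≈ 132.1°.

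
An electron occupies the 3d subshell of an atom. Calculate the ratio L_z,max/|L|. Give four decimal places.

3d means n = 3, l = 2.
|L| = √6 ℏ ≈ 2.4495ℏ, while L_z,max = lℏ = 2ℏ.
L_z,max/|L| = 2/√6 = 0.8165.

L_z,max/|L| = 0.8165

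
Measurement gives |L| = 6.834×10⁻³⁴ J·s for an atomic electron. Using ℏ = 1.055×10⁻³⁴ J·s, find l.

|L|/ℏ = (6.834×10⁻³⁴)/(1.055×10⁻³⁴) ≈ 6.478.
Set l(l+1) = 41.96; the integer solution is l = 6.

l = 6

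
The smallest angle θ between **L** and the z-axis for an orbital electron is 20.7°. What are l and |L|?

l = 7, |L| = 2√14 ℏ ≈ 7.483ℏ

At minimum angle, m_l = l, so cos θ = l/√(l(l+1)); cos²θ = l/(l+1) = 0.8751.
l = cos²θ/sin²θ ≈ 7.
Then |L| = ℏ√(7·8) = 2√14 ℏ.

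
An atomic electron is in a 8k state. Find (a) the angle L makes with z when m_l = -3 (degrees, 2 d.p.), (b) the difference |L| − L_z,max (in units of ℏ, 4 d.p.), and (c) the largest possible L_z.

8k means n = 8, l = 7.
For m_l = -3: cos θ = -3/√56, θ ≈ 113.63°.
|L| − L_z,max = (2√14 − 7)ℏ ≈ 0.4833ℏ.
L_z,max = lℏ = 7ℏ.

θ(m_l=-3) ≈ 113.63°; |L|−L_z,max ≈ 0.4833ℏ; L_z,max = 7ℏ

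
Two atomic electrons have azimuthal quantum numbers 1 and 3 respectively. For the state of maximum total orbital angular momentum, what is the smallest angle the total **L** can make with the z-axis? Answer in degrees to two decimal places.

θ_min ≈ 26.57°

The total orbital quantum number L ranges from |l₁ − l₂| to l₁ + l₂ in integer steps.
So L can be 2, 3, 4.
The maximum is L = 4, with |L_tot| = ℏ√(4·5) = 2√5 ℏ.
The minimum angle with z is arccos(4/√20) ≈ 26.57°.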